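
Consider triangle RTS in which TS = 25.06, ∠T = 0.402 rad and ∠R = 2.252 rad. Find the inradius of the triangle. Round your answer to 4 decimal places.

The third angle is ∠S = π − ∠R − ∠T = 0.488 rad.
Law of sines: SR = TS·sin T/sin R ≈ 12.622.
Law of sines: RT = TS·sin S/sin R ≈ 15.114.
Area = ½·TS·SR·sin S ≈ 74.095.
Semiperimeter s = (25.06+12.622+15.114)/2 = 26.398.
Inradius = area/s = 74.095/26.398 ≈ 2.8069.

2.8069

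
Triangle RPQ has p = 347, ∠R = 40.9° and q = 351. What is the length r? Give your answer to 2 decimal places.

By the law of cosines, r² = p² + q² − 2·p·q·cos R = 59489, so r ≈ 243.9.

243.90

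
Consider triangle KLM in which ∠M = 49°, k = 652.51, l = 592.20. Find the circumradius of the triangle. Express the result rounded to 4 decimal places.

By the law of cosines, m² = k² + l² − 2·k·l·cos M = 2.6945e+05, so m ≈ 519.08.
Area = ½·k·l·sin M ≈ 1.4582e+05.
Circumradius = m/(2 sin M) ≈ 343.9.

R ≈ 343.8952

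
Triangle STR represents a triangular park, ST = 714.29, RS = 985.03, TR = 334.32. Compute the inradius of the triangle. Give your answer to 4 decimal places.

Semiperimeter s = (334.32 + 985.03 + 714.29)/2 = 1016.8.
Heron's formula: area = √(1016.8·682.5·31.79·302.53) ≈ 81696.
Inradius = area/s = 81696/1016.8 ≈ 80.345.

r ≈ 80.3450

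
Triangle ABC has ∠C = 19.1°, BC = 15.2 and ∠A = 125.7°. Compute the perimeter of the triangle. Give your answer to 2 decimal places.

The third angle is ∠B = 180° − ∠C − ∠A = 35.20°.
Law of sines: CA = BC·sin B/sin A ≈ 10.789.
Law of sines: AB = BC·sin C/sin A ≈ 6.1246.
Semiperimeter s = (15.2+10.789+6.1246)/2 = 16.057.
Perimeter = 15.2 + 10.789 + 6.1246 = 32.114.

32.11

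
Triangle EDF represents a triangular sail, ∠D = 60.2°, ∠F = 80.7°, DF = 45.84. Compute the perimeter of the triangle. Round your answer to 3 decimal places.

perimeter ≈ 180.641

The third angle is ∠E = 180° − ∠D − ∠F = 39.10°.
Law of sines: FE = DF·sin D/sin E ≈ 63.073.
Law of sines: ED = DF·sin F/sin E ≈ 71.729.
Semiperimeter s = (45.84+63.073+71.729)/2 = 90.321.
Perimeter = 45.84 + 63.073 + 71.729 = 180.64.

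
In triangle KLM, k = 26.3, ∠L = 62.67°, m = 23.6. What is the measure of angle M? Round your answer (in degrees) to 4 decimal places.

53.5865

By the law of cosines, l² = m² + k² − 2·m·k·cos L = 678.72, so l ≈ 26.052.
Law of cosines again: cos M = (k² + l² − m²)/(2·k·l) ≈ 0.59361, so ∠M ≈ 53.59°.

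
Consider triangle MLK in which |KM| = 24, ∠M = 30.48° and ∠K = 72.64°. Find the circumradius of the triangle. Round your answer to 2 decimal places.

R ≈ 12.32

The third angle is ∠L = 180° − ∠K − ∠M = 76.88°.
Law of sines: |LK| = |KM|·sin M/sin L ≈ 12.5.
Law of sines: |ML| = |KM|·sin K/sin L ≈ 23.521.
Circumradius = |KM|/(2 sin L) ≈ 12.322.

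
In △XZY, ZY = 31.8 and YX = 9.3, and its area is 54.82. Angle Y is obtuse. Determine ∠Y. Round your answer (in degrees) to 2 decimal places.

From area = ½·ZY·YX·sin Y, we get sin Y = 2·area/(ZY·YX) ≈ 0.37073.
Taking the obtuse solution, ∠Y ≈ 158.24°.

∠Y ≈ 158.24°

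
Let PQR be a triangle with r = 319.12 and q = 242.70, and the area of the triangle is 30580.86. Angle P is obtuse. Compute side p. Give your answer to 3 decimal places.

From area = ½·q·r·sin P, we get sin P = 2·area/(q·r) ≈ 0.78969.
Taking the obtuse solution, ∠P ≈ 127.84°.
Law of cosines then gives p ≈ 505.74.

505.741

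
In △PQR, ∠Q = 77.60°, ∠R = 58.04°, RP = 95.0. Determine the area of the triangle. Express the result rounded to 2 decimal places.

2740.67

The third angle is ∠P = 180° − ∠Q − ∠R = 44.36°.
Law of sines: QR = RP·sin P/sin Q ≈ 68.007.
Law of sines: PQ = RP·sin R/sin Q ≈ 82.525.
Area = ½·RP·QR·sin R ≈ 2740.7.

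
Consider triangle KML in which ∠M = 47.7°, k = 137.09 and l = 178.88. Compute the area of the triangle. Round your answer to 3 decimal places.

9068.861

Area = ½·l·k·sin M ≈ 9068.9.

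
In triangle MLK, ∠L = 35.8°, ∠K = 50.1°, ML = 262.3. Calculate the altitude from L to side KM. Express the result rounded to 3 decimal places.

261.629

The third angle is ∠M = 180° − ∠L − ∠K = 94.10°.
Law of sines: LK = ML·sin M/sin K ≈ 341.03.
Law of sines: KM = ML·sin L/sin K ≈ 200.
Area = ½·ML·LK·sin L ≈ 26163.
The altitude from L has length 2·area/KM ≈ 261.63.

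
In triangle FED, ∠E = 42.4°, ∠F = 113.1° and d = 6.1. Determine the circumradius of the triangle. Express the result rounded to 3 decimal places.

The third angle is ∠D = 180° − ∠F − ∠E = 24.50°.
Law of sines: f = d·sin F/sin D ≈ 13.53.
Law of sines: e = d·sin E/sin D ≈ 9.9188.
Circumradius = d/(2 sin D) ≈ 7.3548.

R ≈ 7.355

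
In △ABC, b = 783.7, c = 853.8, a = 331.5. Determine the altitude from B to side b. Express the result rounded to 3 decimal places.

331.485

Semiperimeter s = (331.5 + 783.7 + 853.8)/2 = 984.5.
Heron's formula: area = √(984.5·653·200.8·130.7) ≈ 1.2989e+05.
The altitude from B has length 2·area/b ≈ 331.49.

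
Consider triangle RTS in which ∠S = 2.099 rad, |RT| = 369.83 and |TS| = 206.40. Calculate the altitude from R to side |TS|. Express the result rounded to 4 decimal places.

Law of sines: sin R = |TS|·sin S/|RT| ≈ 0.48203.
Since |RT| ≥ |TS|, only the acute value applies: ∠R ≈ 0.503 rad.
Then ∠T = π − ∠S − ∠R ≈ 0.540 rad.
Law of sines gives |SR| = |RT|·sin T/sin S ≈ 220.01.
Area = ½·|RT|·|TS|·sin T ≈ 19610.
The altitude from R has length 2·area/|TS| ≈ 190.02.

190.0218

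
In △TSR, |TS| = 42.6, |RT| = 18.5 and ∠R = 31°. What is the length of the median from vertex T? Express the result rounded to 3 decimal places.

Law of sines: sin S = |RT|·sin R/|TS| ≈ 0.22367.
Since |TS| ≥ |RT|, only the acute value applies: ∠S ≈ 12.92°.
Then ∠T = 180° − ∠R − ∠S ≈ 136.08°.
Law of sines gives |SR| = |TS|·sin T/sin R ≈ 57.378.
Median from T: ½√(2·|RT|² + 2·|TS|² − |SR|²) ≈ 15.982.

15.982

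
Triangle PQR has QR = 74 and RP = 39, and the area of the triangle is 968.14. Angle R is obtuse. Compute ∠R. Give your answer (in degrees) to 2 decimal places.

∠R ≈ 137.86°

From area = ½·QR·RP·sin R, we get sin R = 2·area/(QR·RP) ≈ 0.67092.
Taking the obtuse solution, ∠R ≈ 137.86°.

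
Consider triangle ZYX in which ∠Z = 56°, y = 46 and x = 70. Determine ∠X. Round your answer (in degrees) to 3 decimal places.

83.262

By the law of cosines, z² = y² + x² − 2·y·x·cos Z = 3414.8, so z ≈ 58.436.
Law of cosines again: cos X = (z² + y² − x²)/(2·z·y) ≈ 0.11733, so ∠X ≈ 83.26°.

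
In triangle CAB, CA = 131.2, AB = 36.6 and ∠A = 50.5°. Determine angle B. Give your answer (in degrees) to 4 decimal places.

By the law of cosines, BC² = CA² + AB² − 2·CA·AB·cos A = 12444, so BC ≈ 111.55.
Law of cosines again: cos B = (AB² + BC² − CA²)/(2·AB·BC) ≈ -0.42001, so ∠B ≈ 114.84°.

114.8351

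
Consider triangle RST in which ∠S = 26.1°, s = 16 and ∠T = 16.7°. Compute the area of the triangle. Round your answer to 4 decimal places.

The third angle is ∠R = 180° − ∠S − ∠T = 137.20°.
Law of sines: r = s·sin R/sin S ≈ 24.71.
Law of sines: t = s·sin T/sin S ≈ 10.451.
Area = ½·s·r·sin T ≈ 56.806.

56.8063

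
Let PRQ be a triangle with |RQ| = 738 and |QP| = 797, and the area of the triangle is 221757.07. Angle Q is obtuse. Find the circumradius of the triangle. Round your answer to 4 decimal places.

926.5657

From area = ½·|RQ|·|QP|·sin Q, we get sin Q = 2·area/(|RQ|·|QP|) ≈ 0.75404.
Taking the obtuse solution, ∠Q ≈ 131.06°.
Law of cosines then gives |PR| ≈ 1397.3.
Circumradius = |PR|/(2 sin Q) ≈ 926.57.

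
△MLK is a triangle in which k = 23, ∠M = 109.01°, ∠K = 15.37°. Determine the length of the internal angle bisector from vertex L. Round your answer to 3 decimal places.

31.778

The third angle is ∠L = 180° − ∠K − ∠M = 55.62°.
Law of sines: m = k·sin M/sin K ≈ 82.043.
Law of sines: l = k·sin L/sin K ≈ 71.617.
The bisector from L has length 2·k·m·cos(∠L/2)/(k+m) ≈ 31.778.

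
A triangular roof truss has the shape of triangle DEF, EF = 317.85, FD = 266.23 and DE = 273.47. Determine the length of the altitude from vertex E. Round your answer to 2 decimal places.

h_E ≈ 260.30

Semiperimeter s = (317.85 + 266.23 + 273.47)/2 = 428.78.
Heron's formula: area = √(428.78·110.93·162.55·155.31) ≈ 34650.
The altitude from E has length 2·area/FD ≈ 260.3.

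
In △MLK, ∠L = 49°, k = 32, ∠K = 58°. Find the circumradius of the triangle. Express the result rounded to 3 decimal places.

18.867

The third angle is ∠M = 180° − ∠L − ∠K = 73.00°.
Law of sines: m = k·sin M/sin K ≈ 36.085.
Law of sines: l = k·sin L/sin K ≈ 28.478.
Circumradius = k/(2 sin K) ≈ 18.867.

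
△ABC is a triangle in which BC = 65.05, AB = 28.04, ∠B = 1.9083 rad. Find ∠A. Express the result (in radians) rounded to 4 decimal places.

0.8913

By the law of cosines, CA² = AB² + BC² − 2·AB·BC·cos B = 6225.7, so CA ≈ 78.903.
Law of cosines again: cos A = (CA² + AB² − BC²)/(2·CA·AB) ≈ 0.62837, so ∠A ≈ 0.8913 rad.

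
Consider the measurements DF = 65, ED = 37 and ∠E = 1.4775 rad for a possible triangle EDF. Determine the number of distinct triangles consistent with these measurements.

1

ED·sin E = 37·sin(1.4775 rad) ≈ 36.84.
Since DF ≥ ED, exactly one triangle exists.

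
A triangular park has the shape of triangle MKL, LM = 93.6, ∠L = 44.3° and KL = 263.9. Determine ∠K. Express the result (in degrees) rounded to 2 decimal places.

18.37

By the law of cosines, MK² = KL² + LM² − 2·KL·LM·cos L = 43047, so MK ≈ 207.48.
Law of cosines again: cos K = (MK² + KL² − LM²)/(2·MK·KL) ≈ 0.94907, so ∠K ≈ 18.37°.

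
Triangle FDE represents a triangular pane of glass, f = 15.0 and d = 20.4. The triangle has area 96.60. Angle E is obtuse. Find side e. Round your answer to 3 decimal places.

From area = ½·f·d·sin E, we get sin E = 2·area/(f·d) ≈ 0.63137.
Taking the obtuse solution, ∠E ≈ 140.85°.
Law of cosines then gives e ≈ 33.403.

33.403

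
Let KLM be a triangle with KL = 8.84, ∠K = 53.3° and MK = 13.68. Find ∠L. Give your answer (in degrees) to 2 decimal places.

By the law of cosines, LM² = MK² + KL² − 2·MK·KL·cos K = 120.74, so LM ≈ 10.988.
Law of cosines again: cos L = (KL² + LM² − MK²)/(2·KL·LM) ≈ 0.06047, so ∠L ≈ 86.53°.

86.53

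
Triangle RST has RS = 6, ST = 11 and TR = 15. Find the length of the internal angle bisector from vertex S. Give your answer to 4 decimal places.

By the law of cosines, cos S = (RS² + ST² − TR²) / (2·RS·ST) ≈ -0.51515, so ∠S ≈ 121.01°.
The bisector from S has length 2·RS·ST·cos(∠S/2)/(RS+ST) ≈ 3.8231.

t_S ≈ 3.8231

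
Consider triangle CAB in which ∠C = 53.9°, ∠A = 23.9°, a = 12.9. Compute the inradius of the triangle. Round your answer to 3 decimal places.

The third angle is ∠B = 180° − ∠C − ∠A = 102.20°.
Law of sines: c = a·sin C/sin A ≈ 25.727.
Law of sines: b = a·sin B/sin A ≈ 31.122.
Area = ½·a·c·sin B ≈ 162.19.
Semiperimeter s = (25.727+12.9+31.122)/2 = 34.874.
Inradius = area/s = 162.19/34.874 ≈ 4.6507.

r ≈ 4.651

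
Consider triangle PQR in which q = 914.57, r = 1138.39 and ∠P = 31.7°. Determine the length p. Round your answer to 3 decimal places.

600.623

By the law of cosines, p² = q² + r² − 2·q·r·cos P = 3.6075e+05, so p ≈ 600.62.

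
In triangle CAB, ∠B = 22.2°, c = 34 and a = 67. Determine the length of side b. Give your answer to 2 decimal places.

By the law of cosines, b² = c² + a² − 2·c·a·cos B = 1426.7, so b ≈ 37.772.

37.77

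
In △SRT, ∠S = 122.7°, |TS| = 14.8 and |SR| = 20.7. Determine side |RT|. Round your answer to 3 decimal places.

By the law of cosines, |RT|² = |TS|² + |SR|² − 2·|TS|·|SR|·cos S = 978.55, so |RT| ≈ 31.282.

31.282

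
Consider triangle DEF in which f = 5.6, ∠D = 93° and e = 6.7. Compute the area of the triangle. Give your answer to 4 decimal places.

area ≈ 18.7343

Area = ½·e·f·sin D ≈ 18.734.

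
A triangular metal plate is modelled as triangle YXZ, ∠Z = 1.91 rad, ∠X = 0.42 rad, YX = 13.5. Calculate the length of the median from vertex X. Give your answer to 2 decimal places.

m_X ≈ 11.68

The third angle is ∠Y = π − ∠X − ∠Z = 0.812 rad.
Law of sines: XZ = YX·sin Y/sin Z ≈ 10.384.
Law of sines: ZY = YX·sin X/sin Z ≈ 5.8374.
Median from X: ½√(2·YX² + 2·XZ² − ZY²) ≈ 11.684.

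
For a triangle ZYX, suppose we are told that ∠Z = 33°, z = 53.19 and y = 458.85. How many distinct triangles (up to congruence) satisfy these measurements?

0

y·sin Z = 458.85·sin(33°) ≈ 249.9.
Since z = 53.19 < 249.9 = y sin Z, no triangle exists.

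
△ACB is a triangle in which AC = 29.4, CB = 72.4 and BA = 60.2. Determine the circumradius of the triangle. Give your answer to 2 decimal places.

By the law of cosines, cos A = (BA² + AC² − CB²) / (2·BA·AC) ≈ -0.21283, so ∠A ≈ 102.29°.
Circumradius = CB/(2 sin A) ≈ 37.049.

R ≈ 37.05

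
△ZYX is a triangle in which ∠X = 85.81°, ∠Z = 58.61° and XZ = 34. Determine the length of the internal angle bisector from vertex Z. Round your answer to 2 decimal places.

The third angle is ∠Y = 180° − ∠X − ∠Z = 35.58°.
Law of sines: YX = XZ·sin Z/sin Y ≈ 49.883.
Law of sines: ZY = XZ·sin X/sin Y ≈ 58.279.
The bisector from Z has length 2·XZ·ZY·cos(∠Z/2)/(XZ+ZY) ≈ 37.45.

37.45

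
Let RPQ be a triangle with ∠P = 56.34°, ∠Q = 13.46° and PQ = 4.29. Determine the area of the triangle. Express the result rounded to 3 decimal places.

The third angle is ∠R = 180° − ∠P − ∠Q = 110.20°.
Law of sines: QR = PQ·sin P/sin R ≈ 3.8048.
Law of sines: RP = PQ·sin Q/sin R ≈ 1.064.
Area = ½·PQ·QR·sin Q ≈ 1.8997.

area ≈ 1.900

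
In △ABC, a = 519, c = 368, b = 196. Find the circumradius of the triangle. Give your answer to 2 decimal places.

By the law of cosines, cos A = (b² + c² − a²) / (2·b·c) ≈ -0.66216, so ∠A ≈ 131.47°.
Circumradius = a/(2 sin A) ≈ 346.3.

346.30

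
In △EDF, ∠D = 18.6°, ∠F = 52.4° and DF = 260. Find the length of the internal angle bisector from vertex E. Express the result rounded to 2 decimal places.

The third angle is ∠E = 180° − ∠D − ∠F = 109.00°.
Law of sines: FE = DF·sin D/sin E ≈ 87.708.
Law of sines: ED = DF·sin F/sin E ≈ 217.86.
The bisector from E has length 2·FE·ED·cos(∠E/2)/(FE+ED) ≈ 72.627.

t_E ≈ 72.63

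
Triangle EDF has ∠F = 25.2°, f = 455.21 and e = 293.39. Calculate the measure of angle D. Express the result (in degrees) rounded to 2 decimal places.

Law of sines: sin E = e·sin F/f ≈ 0.27442.
Since f ≥ e, only the acute value applies: ∠E ≈ 15.93°.
Then ∠D = 180° − ∠F − ∠E ≈ 138.87°.

∠D ≈ 138.87°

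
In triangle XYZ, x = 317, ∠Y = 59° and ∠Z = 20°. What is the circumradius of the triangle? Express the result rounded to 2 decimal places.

161.47

The third angle is ∠X = 180° − ∠Y − ∠Z = 101.00°.
Law of sines: y = x·sin Y/sin X ≈ 276.81.
Law of sines: z = x·sin Z/sin X ≈ 110.45.
Circumradius = x/(2 sin X) ≈ 161.47.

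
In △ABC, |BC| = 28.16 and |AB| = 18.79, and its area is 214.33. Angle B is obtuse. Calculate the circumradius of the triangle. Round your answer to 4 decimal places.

From area = ½·|AB|·|BC|·sin B, we get sin B = 2·area/(|AB|·|BC|) ≈ 0.81013.
Taking the obtuse solution, ∠B ≈ 125.89°.
Law of cosines then gives |CA| ≈ 42.029.
Circumradius = |CA|/(2 sin B) ≈ 25.94.

25.9399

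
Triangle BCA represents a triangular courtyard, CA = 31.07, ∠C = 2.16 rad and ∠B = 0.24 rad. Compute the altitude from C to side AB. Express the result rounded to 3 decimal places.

The third angle is ∠A = π − ∠B − ∠C = 0.742 rad.
Law of sines: AB = CA·sin C/sin B ≈ 108.67.
Law of sines: BC = CA·sin A/sin B ≈ 88.289.
Area = ½·CA·AB·sin A ≈ 1140.3.
The altitude from C has length 2·area/AB ≈ 20.987.

20.987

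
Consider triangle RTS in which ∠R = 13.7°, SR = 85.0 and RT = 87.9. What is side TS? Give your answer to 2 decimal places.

By the law of cosines, TS² = SR² + RT² − 2·SR·RT·cos R = 433.55, so TS ≈ 20.822.

20.82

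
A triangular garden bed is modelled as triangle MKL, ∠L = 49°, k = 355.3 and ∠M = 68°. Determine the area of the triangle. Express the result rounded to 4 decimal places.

The third angle is ∠K = 180° − ∠L − ∠M = 63.00°.
Law of sines: m = k·sin M/sin K ≈ 369.73.
Law of sines: l = k·sin L/sin K ≈ 300.95.
Area = ½·k·m·sin L ≈ 49571.

49570.7236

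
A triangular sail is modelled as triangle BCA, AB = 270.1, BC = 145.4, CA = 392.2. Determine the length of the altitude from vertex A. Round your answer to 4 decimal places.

Semiperimeter s = (392.2 + 270.1 + 145.4)/2 = 403.85.
Heron's formula: area = √(403.85·11.65·133.75·258.45) ≈ 12753.
The altitude from A has length 2·area/BC ≈ 175.42.

h_A ≈ 175.4178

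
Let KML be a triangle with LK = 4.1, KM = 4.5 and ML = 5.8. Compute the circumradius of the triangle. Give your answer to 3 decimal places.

By the law of cosines, cos K = (LK² + KM² − ML²) / (2·LK·KM) ≈ 0.09268, so ∠K ≈ 84.68°.
Circumradius = ML/(2 sin K) ≈ 2.9125.

R ≈ 2.913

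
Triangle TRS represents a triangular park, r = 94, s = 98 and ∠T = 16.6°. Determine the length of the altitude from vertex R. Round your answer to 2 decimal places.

28.00

By the law of cosines, t² = r² + s² − 2·r·s·cos T = 783.86, so t ≈ 27.998.
Area = ½·r·s·sin T ≈ 1315.9.
The altitude from R has length 2·area/r ≈ 27.997.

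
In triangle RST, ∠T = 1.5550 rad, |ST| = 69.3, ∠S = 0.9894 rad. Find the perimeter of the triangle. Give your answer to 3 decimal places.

The third angle is ∠R = π − ∠S − ∠T = 0.5972 rad.
Law of sines: |TR| = |ST|·sin S/sin R ≈ 102.99.
Law of sines: |RS| = |ST|·sin T/sin R ≈ 123.22.
Semiperimeter s = (69.3+102.99+123.22)/2 = 147.76.
Perimeter = 69.3 + 102.99 + 123.22 = 295.51.

perimeter ≈ 295.514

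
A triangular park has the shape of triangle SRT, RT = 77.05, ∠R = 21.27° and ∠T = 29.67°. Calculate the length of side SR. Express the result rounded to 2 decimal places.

49.12

The third angle is ∠S = 180° − ∠R − ∠T = 129.06°.
Law of sines: SR = RT·sin T/sin S ≈ 49.119.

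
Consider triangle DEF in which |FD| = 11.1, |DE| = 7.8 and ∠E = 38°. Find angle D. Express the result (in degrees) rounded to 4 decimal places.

Law of sines: sin F = |DE|·sin E/|FD| ≈ 0.43263.
Since |FD| ≥ |DE|, only the acute value applies: ∠F ≈ 25.63°.
Then ∠D = 180° − ∠E − ∠F ≈ 116.37°.

116.3656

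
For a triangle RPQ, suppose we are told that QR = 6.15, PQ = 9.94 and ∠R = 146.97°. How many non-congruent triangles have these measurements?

1

QR·sin R = 6.15·sin(146.97°) ≈ 3.352.
Since ∠R is not acute, a triangle exists only if PQ > QR; here PQ > QR, so there is exactly one triangle.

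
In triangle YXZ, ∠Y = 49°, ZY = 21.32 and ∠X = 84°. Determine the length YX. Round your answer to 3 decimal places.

15.678

The third angle is ∠Z = 180° − ∠Y − ∠X = 47.00°.
Law of sines: YX = ZY·sin Z/sin X ≈ 15.678.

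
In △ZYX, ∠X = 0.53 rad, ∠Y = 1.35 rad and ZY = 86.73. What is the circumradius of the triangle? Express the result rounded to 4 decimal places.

85.7807

The third angle is ∠Z = π − ∠Y − ∠X = 1.262 rad.
Law of sines: YX = ZY·sin Z/sin X ≈ 163.43.
Law of sines: XZ = ZY·sin Y/sin X ≈ 167.4.
Circumradius = ZY/(2 sin X) ≈ 85.781.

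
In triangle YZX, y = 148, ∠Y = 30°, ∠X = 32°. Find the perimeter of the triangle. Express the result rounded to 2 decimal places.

perimeter ≈ 566.21

The third angle is ∠Z = 180° − ∠X − ∠Y = 118.00°.
Law of sines: z = y·sin Z/sin Y ≈ 261.35.
Law of sines: x = y·sin X/sin Y ≈ 156.86.
Semiperimeter s = (148+261.35+156.86)/2 = 283.1.
Perimeter = 148 + 261.35 + 156.86 = 566.21.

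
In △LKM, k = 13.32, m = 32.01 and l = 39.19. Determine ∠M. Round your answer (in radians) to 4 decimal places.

By the law of cosines, cos M = (l² + k² − m²) / (2·l·k) ≈ 0.65960, so ∠M ≈ 0.851 rad.

∠M ≈ 0.8505 rad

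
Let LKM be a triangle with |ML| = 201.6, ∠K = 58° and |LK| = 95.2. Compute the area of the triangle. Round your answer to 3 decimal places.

Law of sines: sin M = |LK|·sin K/|ML| ≈ 0.40047.
Since |ML| ≥ |LK|, only the acute value applies: ∠M ≈ 23.61°.
Then ∠L = 180° − ∠K − ∠M ≈ 98.39°.
Law of sines gives |KM| = |ML|·sin L/sin K ≈ 235.18.
Area = ½·|ML|·|LK|·sin L ≈ 9493.4.

9493.396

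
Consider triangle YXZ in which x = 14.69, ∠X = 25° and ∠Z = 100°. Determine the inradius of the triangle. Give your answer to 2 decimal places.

The third angle is ∠Y = 180° − ∠X − ∠Z = 55.00°.
Law of sines: y = x·sin Y/sin X ≈ 28.473.
Law of sines: z = x·sin Z/sin X ≈ 34.231.
Area = ½·x·y·sin Z ≈ 205.96.
Semiperimeter s = (28.473+14.69+34.231)/2 = 38.697.
Inradius = area/s = 205.96/38.697 ≈ 5.3223.

r ≈ 5.32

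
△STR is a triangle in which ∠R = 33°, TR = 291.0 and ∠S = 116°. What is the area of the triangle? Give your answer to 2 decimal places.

area ≈ 13214.29

The third angle is ∠T = 180° − ∠R − ∠S = 31.00°.
Law of sines: RS = TR·sin T/sin S ≈ 166.75.
Law of sines: ST = TR·sin R/sin S ≈ 176.34.
Area = ½·TR·RS·sin R ≈ 13214.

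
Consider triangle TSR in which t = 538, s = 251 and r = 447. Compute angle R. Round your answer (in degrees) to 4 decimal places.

By the law of cosines, cos R = (t² + s² − r²) / (2·t·s) ≈ 0.56516, so ∠R ≈ 55.59°.

55.5866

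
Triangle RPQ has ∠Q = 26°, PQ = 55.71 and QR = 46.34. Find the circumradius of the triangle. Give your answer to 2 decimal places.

28.18

By the law of cosines, RP² = PQ² + QR² − 2·PQ·QR·cos Q = 610.34, so RP ≈ 24.705.
Area = ½·PQ·QR·sin Q ≈ 565.85.
Circumradius = RP/(2 sin Q) ≈ 28.178.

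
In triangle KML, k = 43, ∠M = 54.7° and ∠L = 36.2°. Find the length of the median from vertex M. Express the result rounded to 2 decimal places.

The third angle is ∠K = 180° − ∠M − ∠L = 89.10°.
Law of sines: m = k·sin M/sin K ≈ 35.098.
Law of sines: l = k·sin L/sin K ≈ 25.399.
Median from M: ½√(2·l² + 2·k² − m²) ≈ 30.645.

m_M ≈ 30.64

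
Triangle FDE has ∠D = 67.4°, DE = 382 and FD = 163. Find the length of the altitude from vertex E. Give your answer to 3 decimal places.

By the law of cosines, EF² = FD² + DE² − 2·FD·DE·cos D = 1.2464e+05, so EF ≈ 353.04.
Area = ½·FD·DE·sin D ≈ 28742.
The altitude from E has length 2·area/FD ≈ 352.67.

h_E ≈ 352.666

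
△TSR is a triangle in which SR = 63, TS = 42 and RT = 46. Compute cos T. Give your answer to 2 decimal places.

By the law of cosines, cos T = (RT² + TS² − SR²) / (2·RT·TS) ≈ -0.02303, so ∠T ≈ 91.32°.

cos T ≈ -0.02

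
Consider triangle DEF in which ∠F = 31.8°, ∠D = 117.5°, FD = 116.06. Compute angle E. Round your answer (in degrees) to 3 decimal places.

The third angle is ∠E = 180° − ∠F − ∠D = 30.70°.

∠E ≈ 30.700°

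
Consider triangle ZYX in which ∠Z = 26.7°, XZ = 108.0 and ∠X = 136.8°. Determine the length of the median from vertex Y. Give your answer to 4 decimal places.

The third angle is ∠Y = 180° − ∠X − ∠Z = 16.50°.
Law of sines: YX = XZ·sin Z/sin Y ≈ 170.86.
Law of sines: ZY = XZ·sin X/sin Y ≈ 260.31.
Median from Y: ½√(2·ZY² + 2·YX² − XZ²) ≈ 213.45.

m_Y ≈ 213.4481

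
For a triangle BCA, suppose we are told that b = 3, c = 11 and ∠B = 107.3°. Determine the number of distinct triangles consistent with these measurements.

0

c·sin B = 11·sin(107.3°) ≈ 10.5.
Since ∠B is not acute, a triangle exists only if b > c; here b ≤ c, so there is no triangle.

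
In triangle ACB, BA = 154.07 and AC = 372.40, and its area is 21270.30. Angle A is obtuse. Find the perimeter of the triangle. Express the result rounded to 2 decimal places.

From area = ½·BA·AC·sin A, we get sin A = 2·area/(BA·AC) ≈ 0.74144.
Taking the obtuse solution, ∠A ≈ 132.15°.
Law of cosines then gives CB ≈ 489.31.
Perimeter = 489.31 + 154.07 + 372.4 = 1015.8.

1015.78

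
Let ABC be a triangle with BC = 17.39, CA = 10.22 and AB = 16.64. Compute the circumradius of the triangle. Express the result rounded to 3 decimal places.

R ≈ 8.939

By the law of cosines, cos A = (CA² + AB² − BC²) / (2·CA·AB) ≈ 0.23205, so ∠A ≈ 76.58°.
Circumradius = BC/(2 sin A) ≈ 8.939.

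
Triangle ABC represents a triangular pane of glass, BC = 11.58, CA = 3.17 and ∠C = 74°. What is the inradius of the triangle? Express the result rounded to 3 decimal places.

By the law of cosines, AB² = BC² + CA² − 2·BC·CA·cos C = 123.91, so AB ≈ 11.131.
Area = ½·BC·CA·sin C ≈ 17.643.
Semiperimeter s = (11.58+3.17+11.131)/2 = 12.941.
Inradius = area/s = 17.643/12.941 ≈ 1.3634.

1.363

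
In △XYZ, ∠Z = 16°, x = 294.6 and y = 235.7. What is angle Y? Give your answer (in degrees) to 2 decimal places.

By the law of cosines, z² = x² + y² − 2·x·y·cos Z = 8849, so z ≈ 94.069.
Law of cosines again: cos Y = (z² + x² − y²)/(2·z·x) ≈ 0.72320, so ∠Y ≈ 43.68°.

∠Y ≈ 43.68°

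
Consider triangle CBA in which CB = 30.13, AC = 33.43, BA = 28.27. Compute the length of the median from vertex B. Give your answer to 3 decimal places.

23.961

Median from B: ½√(2·CB² + 2·BA² − AC²) ≈ 23.961.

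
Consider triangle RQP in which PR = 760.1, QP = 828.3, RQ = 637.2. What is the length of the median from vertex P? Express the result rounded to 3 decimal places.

Median from P: ½√(2·QP² + 2·PR² − RQ²) ≈ 728.29.

m_P ≈ 728.293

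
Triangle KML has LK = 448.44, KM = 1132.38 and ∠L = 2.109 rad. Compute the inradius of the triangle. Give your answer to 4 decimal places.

r ≈ 133.0901

Law of sines: sin M = LK·sin L/KM ≈ 0.34003.
Since KM ≥ LK, only the acute value applies: ∠M ≈ 0.347 rad.
Then ∠K = π − ∠L − ∠M ≈ 0.686 rad.
Law of sines gives ML = KM·sin K/sin L ≈ 835.04.
Area = ½·KM·LK·sin K ≈ 1.6076e+05.
Semiperimeter s = (835.04+448.44+1132.4)/2 = 1207.9.
Inradius = area/s = 1.6076e+05/1207.9 ≈ 133.09.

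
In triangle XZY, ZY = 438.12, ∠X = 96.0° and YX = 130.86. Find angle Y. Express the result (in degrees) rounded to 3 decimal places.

Law of sines: sin Z = YX·sin X/ZY ≈ 0.29705.
Since ZY ≥ YX, only the acute value applies: ∠Z ≈ 17.28°.
Then ∠Y = 180° − ∠X − ∠Z ≈ 66.72°.

66.720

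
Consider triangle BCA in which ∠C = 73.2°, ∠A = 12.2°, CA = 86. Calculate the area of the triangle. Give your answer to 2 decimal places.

The third angle is ∠B = 180° − ∠C − ∠A = 94.60°.
Law of sines: AB = CA·sin C/sin B ≈ 82.596.
Law of sines: BC = CA·sin A/sin B ≈ 18.233.
Area = ½·CA·AB·sin A ≈ 750.54.

area ≈ 750.54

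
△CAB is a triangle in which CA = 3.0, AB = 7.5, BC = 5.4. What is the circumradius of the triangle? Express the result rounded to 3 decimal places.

By the law of cosines, cos C = (BC² + CA² − AB²) / (2·BC·CA) ≈ -0.55833, so ∠C ≈ 2.163 rad.
Circumradius = AB/(2 sin C) ≈ 4.5202.

4.520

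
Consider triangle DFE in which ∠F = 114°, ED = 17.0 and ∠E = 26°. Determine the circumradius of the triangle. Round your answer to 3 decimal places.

The third angle is ∠D = 180° − ∠F − ∠E = 40.00°.
Law of sines: FE = ED·sin D/sin F ≈ 11.962.
Law of sines: DF = ED·sin E/sin F ≈ 8.1576.
Circumradius = ED/(2 sin F) ≈ 9.3044.

R ≈ 9.304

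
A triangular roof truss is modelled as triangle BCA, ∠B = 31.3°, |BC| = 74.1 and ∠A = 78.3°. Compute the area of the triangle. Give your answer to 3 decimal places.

The third angle is ∠C = 180° − ∠A − ∠B = 70.40°.
Law of sines: |CA| = |BC|·sin B/sin A ≈ 39.313.
Law of sines: |AB| = |BC|·sin C/sin A ≈ 71.288.
Area = ½·|BC|·|CA|·sin C ≈ 1372.2.

1372.157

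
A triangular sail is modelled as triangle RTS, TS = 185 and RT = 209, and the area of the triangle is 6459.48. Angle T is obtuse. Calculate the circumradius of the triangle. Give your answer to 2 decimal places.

581.10

From area = ½·RT·TS·sin T, we get sin T = 2·area/(RT·TS) ≈ 0.33413.
Taking the obtuse solution, ∠T ≈ 160.48°.
Law of cosines then gives SR ≈ 388.32.
Circumradius = SR/(2 sin T) ≈ 581.1.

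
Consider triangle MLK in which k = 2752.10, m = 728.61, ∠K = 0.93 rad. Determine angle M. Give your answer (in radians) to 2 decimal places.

Law of sines: sin M = m·sin K/k ≈ 0.21223.
Since k ≥ m, only the acute value applies: ∠M ≈ 0.214 rad.
Then ∠L = π − ∠K − ∠M ≈ 1.998 rad.

0.21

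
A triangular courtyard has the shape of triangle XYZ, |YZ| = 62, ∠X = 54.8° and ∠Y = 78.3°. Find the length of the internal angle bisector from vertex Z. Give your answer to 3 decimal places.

The third angle is ∠Z = 180° − ∠X − ∠Y = 46.90°.
Law of sines: |ZX| = |YZ|·sin Y/sin X ≈ 74.297.
Law of sines: |XY| = |YZ|·sin Z/sin X ≈ 55.4.
The bisector from Z has length 2·|YZ|·|ZX|·cos(∠Z/2)/(|YZ|+|ZX|) ≈ 62.011.

t_Z ≈ 62.011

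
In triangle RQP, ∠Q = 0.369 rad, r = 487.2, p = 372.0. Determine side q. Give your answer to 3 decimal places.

By the law of cosines, q² = p² + r² − 2·p·r·cos Q = 37670, so q ≈ 194.09.

194.087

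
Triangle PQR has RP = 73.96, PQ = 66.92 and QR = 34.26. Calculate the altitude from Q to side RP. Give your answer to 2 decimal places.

30.97

Semiperimeter s = (34.26 + 73.96 + 66.92)/2 = 87.57.
Heron's formula: area = √(87.57·53.31·13.61·20.65) ≈ 1145.4.
The altitude from Q has length 2·area/RP ≈ 30.974.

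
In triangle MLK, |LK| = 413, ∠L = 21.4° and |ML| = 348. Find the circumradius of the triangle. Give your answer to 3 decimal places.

By the law of cosines, |KM|² = |ML|² + |LK|² − 2·|ML|·|LK|·cos L = 24043, so |KM| ≈ 155.06.
Area = ½·|ML|·|LK|·sin L ≈ 26221.
Circumradius = |KM|/(2 sin L) ≈ 212.48.

R ≈ 212.479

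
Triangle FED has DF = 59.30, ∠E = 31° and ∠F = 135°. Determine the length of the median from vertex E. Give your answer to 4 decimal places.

53.1314

The third angle is ∠D = 180° − ∠F − ∠E = 14.00°.
Law of sines: ED = DF·sin F/sin E ≈ 81.414.
Law of sines: FE = DF·sin D/sin E ≈ 27.854.
Median from E: ½√(2·FE² + 2·ED² − DF²) ≈ 53.131.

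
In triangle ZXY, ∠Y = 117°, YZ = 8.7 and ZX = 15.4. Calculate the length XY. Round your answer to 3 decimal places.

9.357

Law of sines: sin X = YZ·sin Y/ZX ≈ 0.50336.
Since ZX ≥ YZ, only the acute value applies: ∠X ≈ 30.22°.
Then ∠Z = 180° − ∠Y − ∠X ≈ 32.78°.
Law of sines gives XY = ZX·sin Z/sin Y ≈ 9.3571.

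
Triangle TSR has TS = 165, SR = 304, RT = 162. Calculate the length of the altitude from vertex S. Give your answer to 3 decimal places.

h_S ≈ 113.028

Semiperimeter s = (304 + 162 + 165)/2 = 315.5.
Heron's formula: area = √(315.5·11.5·153.5·150.5) ≈ 9155.3.
The altitude from S has length 2·area/RT ≈ 113.03.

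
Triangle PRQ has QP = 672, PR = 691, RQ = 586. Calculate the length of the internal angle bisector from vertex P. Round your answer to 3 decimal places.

615.240

By the law of cosines, cos P = (QP² + PR² − RQ²) / (2·QP·PR) ≈ 0.63063, so ∠P ≈ 50.90°.
The bisector from P has length 2·QP·PR·cos(∠P/2)/(QP+PR) ≈ 615.24.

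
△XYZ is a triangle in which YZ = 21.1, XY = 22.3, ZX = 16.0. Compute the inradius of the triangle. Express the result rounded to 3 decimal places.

r ≈ 5.418

Semiperimeter s = (21.1 + 16 + 22.3)/2 = 29.7.
Heron's formula: area = √(29.7·8.6·13.7·7.4) ≈ 160.92.
Inradius = area/s = 160.92/29.7 ≈ 5.4181.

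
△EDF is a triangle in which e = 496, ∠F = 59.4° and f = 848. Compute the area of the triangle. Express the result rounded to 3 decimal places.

area ≈ 210299.584

Law of sines: sin E = e·sin F/f ≈ 0.50345.
Since f ≥ e, only the acute value applies: ∠E ≈ 30.23°.
Then ∠D = 180° − ∠F − ∠E ≈ 90.37°.
Law of sines gives d = f·sin D/sin F ≈ 985.18.
Area = ½·f·e·sin D ≈ 2.103e+05.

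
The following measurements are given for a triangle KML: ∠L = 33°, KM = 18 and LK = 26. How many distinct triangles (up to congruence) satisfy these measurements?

2

LK·sin L = 26·sin(33°) ≈ 14.16.
Since LK sin L < KM < LK (14.16 < 18 < 26), two triangles exist.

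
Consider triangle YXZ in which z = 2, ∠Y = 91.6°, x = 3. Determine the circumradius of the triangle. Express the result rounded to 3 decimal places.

R ≈ 1.827

By the law of cosines, y² = x² + z² − 2·x·z·cos Y = 13.335, so y ≈ 3.6517.
Area = ½·x·z·sin Y ≈ 2.9988.
Circumradius = y/(2 sin Y) ≈ 1.8266.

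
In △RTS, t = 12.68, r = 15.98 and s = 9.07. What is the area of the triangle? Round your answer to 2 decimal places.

57.42

Semiperimeter p = (15.98 + 12.68 + 9.07)/2 = 18.865.
Heron's formula: area = √(18.865·2.885·6.185·9.795) ≈ 57.421.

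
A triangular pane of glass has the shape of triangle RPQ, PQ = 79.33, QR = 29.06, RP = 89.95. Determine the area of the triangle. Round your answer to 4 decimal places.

Semiperimeter s = (79.33 + 29.06 + 89.95)/2 = 99.17.
Heron's formula: area = √(99.17·19.84·70.11·9.22) ≈ 1127.8.

1127.7593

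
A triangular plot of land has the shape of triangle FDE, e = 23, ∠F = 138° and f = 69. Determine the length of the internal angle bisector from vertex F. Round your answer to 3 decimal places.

t_F ≈ 11.303

Law of sines: sin E = e·sin F/f ≈ 0.22304.
Since f ≥ e, only the acute value applies: ∠E ≈ 12.89°.
Then ∠D = 180° − ∠F − ∠E ≈ 29.11°.
Law of sines gives d = f·sin D/sin F ≈ 50.169.
The bisector from F has length 2·d·e·cos(∠F/2)/(d+e) ≈ 11.303.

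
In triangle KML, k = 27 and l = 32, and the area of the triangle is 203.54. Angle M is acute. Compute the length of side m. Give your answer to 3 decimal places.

From area = ½·l·k·sin M, we get sin M = 2·area/(l·k) ≈ 0.47116.
Taking the acute solution, ∠M ≈ 28.11°.
Law of cosines then gives m ≈ 15.127.

15.127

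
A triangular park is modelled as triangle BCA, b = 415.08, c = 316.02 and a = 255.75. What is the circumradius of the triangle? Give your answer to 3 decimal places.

R ≈ 207.736

By the law of cosines, cos B = (c² + a² − b²) / (2·c·a) ≈ -0.04340, so ∠B ≈ 92.49°.
Circumradius = b/(2 sin B) ≈ 207.74.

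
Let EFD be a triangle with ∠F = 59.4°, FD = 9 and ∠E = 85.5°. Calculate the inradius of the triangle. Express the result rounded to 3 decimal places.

The third angle is ∠D = 180° − ∠E − ∠F = 35.10°.
Law of sines: DE = FD·sin F/sin E ≈ 7.7706.
Law of sines: EF = FD·sin D/sin E ≈ 5.191.
Area = ½·FD·DE·sin D ≈ 20.107.
Semiperimeter s = (9+7.7706+5.191)/2 = 10.981.
Inradius = area/s = 20.107/10.981 ≈ 1.8311.

r ≈ 1.831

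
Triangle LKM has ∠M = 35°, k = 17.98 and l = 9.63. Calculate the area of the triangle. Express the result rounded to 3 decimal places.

Area = ½·l·k·sin M ≈ 49.657.

area ≈ 49.657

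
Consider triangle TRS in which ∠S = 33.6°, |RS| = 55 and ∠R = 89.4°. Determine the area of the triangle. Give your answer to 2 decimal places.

area ≈ 997.96

The third angle is ∠T = 180° − ∠R − ∠S = 57.00°.
Law of sines: |ST| = |RS|·sin R/sin T ≈ 65.576.
Law of sines: |TR| = |RS|·sin S/sin T ≈ 36.291.
Area = ½·|RS|·|ST|·sin S ≈ 997.96.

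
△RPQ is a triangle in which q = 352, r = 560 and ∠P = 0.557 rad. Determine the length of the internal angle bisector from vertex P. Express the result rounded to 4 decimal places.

By the law of cosines, p² = q² + r² − 2·q·r·cos P = 1.0286e+05, so p ≈ 320.71.
The bisector from P has length 2·q·r·cos(∠P/2)/(q+r) ≈ 415.62.

415.6244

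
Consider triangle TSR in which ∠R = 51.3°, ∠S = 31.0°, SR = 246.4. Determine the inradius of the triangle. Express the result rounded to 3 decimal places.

43.316

The third angle is ∠T = 180° − ∠S − ∠R = 97.70°.
Law of sines: RT = SR·sin S/sin T ≈ 128.06.
Law of sines: TS = SR·sin R/sin T ≈ 194.05.
Area = ½·SR·RT·sin R ≈ 12313.
Semiperimeter s = (246.4+128.06+194.05)/2 = 284.25.
Inradius = area/s = 12313/284.25 ≈ 43.316.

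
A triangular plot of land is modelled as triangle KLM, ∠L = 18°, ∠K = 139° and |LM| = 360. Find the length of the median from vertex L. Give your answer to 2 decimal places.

The third angle is ∠M = 180° − ∠K − ∠L = 23.00°.
Law of sines: |MK| = |LM|·sin L/sin K ≈ 169.57.
Law of sines: |KL| = |LM|·sin M/sin K ≈ 214.41.
Median from L: ½√(2·|KL|² + 2·|LM|² − |MK|²) ≈ 283.9.

m_L ≈ 283.90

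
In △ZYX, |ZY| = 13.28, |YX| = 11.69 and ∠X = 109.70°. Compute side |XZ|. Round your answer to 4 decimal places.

3.4911

Law of sines: sin Z = |YX|·sin X/|ZY| ≈ 0.82875.
Since |ZY| ≥ |YX|, only the acute value applies: ∠Z ≈ 55.97°.
Then ∠Y = 180° − ∠X − ∠Z ≈ 14.33°.
Law of sines gives |XZ| = |ZY|·sin Y/sin X ≈ 3.4911.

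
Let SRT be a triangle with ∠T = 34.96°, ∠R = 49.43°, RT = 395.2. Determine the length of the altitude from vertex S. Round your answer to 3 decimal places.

The third angle is ∠S = 180° − ∠R − ∠T = 95.61°.
Law of sines: TS = RT·sin R/sin S ≈ 301.64.
Law of sines: SR = RT·sin T/sin S ≈ 227.54.
Area = ½·RT·TS·sin T ≈ 34154.
The altitude from S has length 2·area/RT ≈ 172.84.

172.843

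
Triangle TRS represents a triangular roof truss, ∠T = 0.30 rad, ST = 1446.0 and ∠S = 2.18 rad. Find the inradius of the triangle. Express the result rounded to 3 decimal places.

202.572

The third angle is ∠R = π − ∠S − ∠T = 0.662 rad.
Law of sines: RS = ST·sin T/sin R ≈ 695.54.
Law of sines: TR = ST·sin S/sin R ≈ 1930.2.
Area = ½·ST·RS·sin S ≈ 4.1241e+05.
Semiperimeter s = (695.54+1446+1930.2)/2 = 2035.9.
Inradius = area/s = 4.1241e+05/2035.9 ≈ 202.57.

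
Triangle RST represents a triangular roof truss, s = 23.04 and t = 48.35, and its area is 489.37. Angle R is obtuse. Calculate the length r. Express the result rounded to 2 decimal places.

62.71

From area = ½·s·t·sin R, we get sin R = 2·area/(s·t) ≈ 0.87859.
Taking the obtuse solution, ∠R ≈ 118.53°.
Law of cosines then gives r ≈ 62.71.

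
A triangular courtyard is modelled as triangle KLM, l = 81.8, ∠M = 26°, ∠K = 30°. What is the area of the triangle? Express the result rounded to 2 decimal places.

The third angle is ∠L = 180° − ∠M − ∠K = 124.00°.
Law of sines: k = l·sin K/sin L ≈ 49.334.
Law of sines: m = l·sin M/sin L ≈ 43.253.
Area = ½·l·k·sin M ≈ 884.53.

884.53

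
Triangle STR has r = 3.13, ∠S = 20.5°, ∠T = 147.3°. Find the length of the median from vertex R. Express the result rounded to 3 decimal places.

The third angle is ∠R = 180° − ∠S − ∠T = 12.20°.
Law of sines: s = r·sin S/sin R ≈ 5.187.
Law of sines: t = r·sin T/sin R ≈ 8.0017.
Median from R: ½√(2·s² + 2·t² − r²) ≈ 6.5587.

m_R ≈ 6.559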